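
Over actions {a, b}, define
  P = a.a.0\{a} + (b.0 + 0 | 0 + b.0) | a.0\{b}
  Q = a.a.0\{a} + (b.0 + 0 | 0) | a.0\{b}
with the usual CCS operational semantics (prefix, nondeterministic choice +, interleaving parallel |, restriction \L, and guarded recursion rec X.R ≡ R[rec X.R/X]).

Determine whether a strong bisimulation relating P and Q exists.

LTS(P): 6 reachable states
  u0 = a.a.0\{a} + (b.0 + 0 | 0 + b.0) | a.0\{b} ⊢ -a-> u1, -a-> u2, -b-> u3
  u1 = (b.0 + 0 | 0 + b.0) | 0\{b} ⊢ -b-> u4
  u2 = a.0\{a} ⊢ -a-> u5
  u3 = 0 | a.0\{b} ⊢ -a-> u4
  u4 = 0 | 0\{b} ⊢ ·
  u5 = 0\{a} ⊢ ·
LTS(Q): 6 reachable states
  v0 = a.a.0\{a} + (b.0 + 0 | 0) | a.0\{b} ⊢ -a-> v1, -a-> v2, -b-> v3
  v1 = (b.0 + 0 | 0) | 0\{b} ⊢ -b-> v4
  v2 = a.0\{a} ⊢ -a-> v5
  v3 = 0 | a.0\{b} ⊢ -a-> v4
  v4 = 0 | 0\{b} ⊢ ·
  v5 = 0\{a} ⊢ ·
Coarsest stable partition (strong bisimilarity classes):
  B0 = {u0, v0}
  B1 = {u2, u3, v2, v3}
  B2 = {u4, u5, v4, v5}
  B3 = {u1, v1}
u0 ∈ B0, v0 ∈ B0 → same block

P ~ Q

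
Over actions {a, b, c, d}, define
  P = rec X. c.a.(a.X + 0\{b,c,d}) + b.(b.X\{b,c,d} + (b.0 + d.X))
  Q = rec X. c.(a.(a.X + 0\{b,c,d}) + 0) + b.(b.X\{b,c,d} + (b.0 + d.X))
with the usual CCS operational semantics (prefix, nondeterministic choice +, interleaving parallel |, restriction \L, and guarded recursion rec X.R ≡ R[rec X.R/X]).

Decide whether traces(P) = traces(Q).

LTS(P): 6 reachable states
  p0 = rec X. c.a.(a.X + 0\{b,c,d}) + b.(b.X\{b,c,d} + (b.0 + d.X)) has moves —b→ p1, —c→ p2
  p1 = b.(rec X. c.a.(a.X + 0\{b,c,d}) + b.(b.X\{b,c,d} + (b.0 + d.X)))\{b,c,d} + (b.0 + d.(rec X. c.a.(a.X + 0\{b,c,d}) + b.(b.X\{b,c,d} + (b.0 + d.X)))) has moves —b→ p3, —b→ p4, —d→ p0
  p2 = a.(a.(rec X. c.a.(a.X + 0\{b,c,d}) + b.(b.X\{b,c,d} + (b.0 + d.X))) + 0\{b,c,d}) has moves —a→ p5
  p3 = (rec X. c.a.(a.X + 0\{b,c,d}) + b.(b.X\{b,c,d} + (b.0 + d.X)))\{b,c,d} has moves deadlocked
  p4 = 0 has moves deadlocked
  p5 = a.(rec X. c.a.(a.X + 0\{b,c,d}) + b.(b.X\{b,c,d} + (b.0 + d.X))) + 0\{b,c,d} has moves —a→ p0
LTS(Q): 6 reachable states
  q0 = rec X. c.(a.(a.X + 0\{b,c,d}) + 0) + b.(b.X\{b,c,d} + (b.0 + d.X)) has moves —b→ q1, —c→ q2
  q1 = b.(rec X. c.(a.(a.X + 0\{b,c,d}) + 0) + b.(b.X\{b,c,d} + (b.0 + d.X)))\{b,c,d} + (b.0 + d.(rec X. c.(a.(a.X + 0\{b,c,d}) + 0) + b.(b.X\{b,c,d} + (b.0 + d.X)))) has moves —b→ q3, —b→ q4, —d→ q0
  q2 = a.(a.(rec X. c.(a.(a.X + 0\{b,c,d}) + 0) + b.(b.X\{b,c,d} + (b.0 + d.X))) + 0\{b,c,d}) + 0 has moves —a→ q5
  q3 = (rec X. c.(a.(a.X + 0\{b,c,d}) + 0) + b.(b.X\{b,c,d} + (b.0 + d.X)))\{b,c,d} has moves deadlocked
  q4 = 0 has moves deadlocked
  q5 = a.(rec X. c.(a.(a.X + 0\{b,c,d}) + 0) + b.(b.X\{b,c,d} + (b.0 + d.X))) + 0\{b,c,d} has moves —a→ q0
Partition-refinement fixed point:
  B0 = {p0, q0}
  B1 = {p2, q2}
  B2 = {p5, q5}
  B3 = {p1, q1}
  B4 = {p3, p4, q3, q4}
p0 ∈ B0, q0 ∈ B0 → same block
Bisimilar ⇒ trace-equivalent.

trace-equivalent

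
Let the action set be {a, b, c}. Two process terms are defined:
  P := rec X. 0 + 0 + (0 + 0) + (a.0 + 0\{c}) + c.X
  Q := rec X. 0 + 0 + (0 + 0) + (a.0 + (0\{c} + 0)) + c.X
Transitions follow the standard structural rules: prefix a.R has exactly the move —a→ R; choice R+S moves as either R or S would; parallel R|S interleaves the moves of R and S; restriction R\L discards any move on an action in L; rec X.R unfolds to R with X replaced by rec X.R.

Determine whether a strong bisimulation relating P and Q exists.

YES

LTS(P): 2 reachable states
  s0 = rec X. 0 + 0 + (0 + 0) + (a.0 + 0\{c}) + c.X :: ··a··> s1, ··c··> s0
  s1 = 0 :: deadlocked
LTS(Q): 2 reachable states
  t0 = rec X. 0 + 0 + (0 + 0) + (a.0 + (0\{c} + 0)) + c.X :: ··a··> t1, ··c··> t0
  t1 = 0 :: deadlocked
Bisimilarity quotient blocks:
  B0 = {s0, t0}
  B1 = {s1, t1}
s0 ∈ B0, t0 ∈ B0 → same block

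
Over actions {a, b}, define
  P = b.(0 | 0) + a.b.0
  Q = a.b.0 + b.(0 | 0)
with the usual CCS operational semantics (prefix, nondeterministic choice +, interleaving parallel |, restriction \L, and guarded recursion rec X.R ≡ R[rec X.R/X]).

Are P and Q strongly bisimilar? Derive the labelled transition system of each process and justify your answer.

Reachable graph of P (4 states):
  u0 = b.(0 | 0) + a.b.0 → ··a··> u1, ··b··> u2
  u1 = b.0 → ··b··> u3
  u2 = 0 | 0 → (no moves)
  u3 = 0 → (no moves)
Reachable graph of Q (4 states):
  v0 = a.b.0 + b.(0 | 0) → ··a··> v1, ··b··> v2
  v1 = b.0 → ··b··> v3
  v2 = 0 | 0 → (no moves)
  v3 = 0 → (no moves)
Bisimilarity quotient blocks:
  B0 = {u0, v0}
  B1 = {u1, v1}
  B2 = {u2, u3, v2, v3}
u0 ∈ B0, v0 ∈ B0 → same block

P ~ Q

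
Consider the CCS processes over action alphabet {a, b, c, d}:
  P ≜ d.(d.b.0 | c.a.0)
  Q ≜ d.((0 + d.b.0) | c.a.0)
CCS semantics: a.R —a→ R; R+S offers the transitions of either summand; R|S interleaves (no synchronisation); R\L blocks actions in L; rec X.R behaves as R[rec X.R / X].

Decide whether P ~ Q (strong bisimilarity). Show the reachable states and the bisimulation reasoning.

Reachable graph of P (10 states):
  u0 = d.(d.b.0 | c.a.0) → —d→ u1
  u1 = d.b.0 | c.a.0 → —c→ u2, —d→ u3
  u2 = d.b.0 | a.0 → —a→ u4, —d→ u5
  u3 = b.0 | c.a.0 → —b→ u6, —c→ u5
  u4 = d.b.0 | 0 → —d→ u7
  u5 = b.0 | a.0 → —a→ u7, —b→ u8
  u6 = 0 | c.a.0 → —c→ u8
  u7 = b.0 | 0 → —b→ u9
  u8 = 0 | a.0 → —a→ u9
  u9 = 0 | 0 → (no moves)
Reachable graph of Q (10 states):
  v0 = d.((0 + d.b.0) | c.a.0) → —d→ v1
  v1 = (0 + d.b.0) | c.a.0 → —c→ v2, —d→ v3
  v2 = (0 + d.b.0) | a.0 → —a→ v4, —d→ v5
  v3 = b.0 | c.a.0 → —b→ v6, —c→ v5
  v4 = (0 + d.b.0) | 0 → —d→ v7
  v5 = b.0 | a.0 → —a→ v7, —b→ v8
  v6 = 0 | c.a.0 → —c→ v8
  v7 = b.0 | 0 → —b→ v9
  v8 = 0 | a.0 → —a→ v9
  v9 = 0 | 0 → (no moves)
Partition-refinement fixed point:
  B0 = {u0, v0}
  B1 = {u1, v1}
  B2 = {u3, v3}
  B3 = {u5, v5}
  B4 = {u8, v8}
  B5 = {u9, v9}
  B6 = {u7, v7}
  B7 = {u6, v6}
  B8 = {u2, v2}
  B9 = {u4, v4}
u0 ∈ B0, v0 ∈ B0 → same block

YES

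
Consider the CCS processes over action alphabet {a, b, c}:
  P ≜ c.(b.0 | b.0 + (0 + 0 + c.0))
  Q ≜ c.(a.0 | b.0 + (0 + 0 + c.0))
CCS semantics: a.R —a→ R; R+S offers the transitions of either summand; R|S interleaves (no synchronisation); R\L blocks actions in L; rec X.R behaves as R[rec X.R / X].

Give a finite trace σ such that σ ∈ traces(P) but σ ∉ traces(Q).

cbb

P's transition system — 6 states:
  m0 = c.(b.0 | b.0 + (0 + 0 + c.0)) :: =c=> m1
  m1 = b.0 | b.0 + (0 + 0 + c.0) :: =b=> m2, =b=> m3, =c=> m4
  m2 = 0 | b.0 :: =b=> m5
  m3 = b.0 | 0 :: =b=> m5
  m4 = 0 :: ·
  m5 = 0 | 0 :: ·
Q's transition system — 6 states:
  n0 = c.(a.0 | b.0 + (0 + 0 + c.0)) :: =c=> n1
  n1 = a.0 | b.0 + (0 + 0 + c.0) :: =a=> n2, =b=> n3, =c=> n4
  n2 = 0 | b.0 :: =b=> n5
  n3 = a.0 | 0 :: =a=> n5
  n4 = 0 :: ·
  n5 = 0 | 0 :: ·
Executing cbb from P (initial set {m0}):
  [1] c ⇒ {m1}
  [2] b ⇒ {m2, m3}
  [3] b ⇒ {m5}
  ✓ P
Executing cbb from Q (initial set {n0}):
  [1] c ⇒ {n1}
  [2] b ⇒ {n3}
  [3] b ⇒ no successor for Q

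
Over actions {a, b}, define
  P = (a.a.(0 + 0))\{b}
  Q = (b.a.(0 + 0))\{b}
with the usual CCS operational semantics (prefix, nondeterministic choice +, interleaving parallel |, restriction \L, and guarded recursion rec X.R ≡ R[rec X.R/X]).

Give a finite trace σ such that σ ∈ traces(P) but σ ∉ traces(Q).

Reachable graph of P (3 states):
  s0 = (a.a.(0 + 0))\{b} has moves —a→ s1
  s1 = (a.(0 + 0))\{b} has moves —a→ s2
  s2 = (0 + 0)\{b} has moves ∅
Reachable graph of Q (1 states):
  t0 = (b.a.(0 + 0))\{b} has moves ∅
Executing a from P (initial set {s0}):
  after a @ step 1: {s1}
  P completes σ.
Executing a from Q (initial set {t0}):
  after a @ step 1: ∅  — Q cannot continue

a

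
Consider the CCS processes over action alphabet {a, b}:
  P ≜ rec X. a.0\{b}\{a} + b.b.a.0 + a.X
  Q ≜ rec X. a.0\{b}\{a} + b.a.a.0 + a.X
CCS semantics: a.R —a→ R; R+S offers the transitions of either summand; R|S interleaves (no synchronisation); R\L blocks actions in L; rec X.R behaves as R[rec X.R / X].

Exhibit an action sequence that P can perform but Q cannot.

bb

LTS(P): 5 reachable states
  m0 = rec X. a.0\{b}\{a} + b.b.a.0 + a.X ⊢ ··a··> m0, ··a··> m1, ··b··> m2
  m1 = 0\{b}\{a} ⊢ (no moves)
  m2 = b.a.0 ⊢ ··b··> m3
  m3 = a.0 ⊢ ··a··> m4
  m4 = 0 ⊢ (no moves)
LTS(Q): 5 reachable states
  n0 = rec X. a.0\{b}\{a} + b.a.a.0 + a.X ⊢ ··a··> n0, ··a··> n1, ··b··> n2
  n1 = 0\{b}\{a} ⊢ (no moves)
  n2 = a.a.0 ⊢ ··a··> n3
  n3 = a.0 ⊢ ··a··> n4
  n4 = 0 ⊢ (no moves)
Run σ = ⟨bb⟩ on P: start {m0}
  after b @ step 1: {m2}
  after b @ step 2: {m3}
  ✓ P
Run σ = ⟨bb⟩ on Q: start {n0}
  after b @ step 1: {n2}
  after b @ step 2: ∅  — Q cannot continue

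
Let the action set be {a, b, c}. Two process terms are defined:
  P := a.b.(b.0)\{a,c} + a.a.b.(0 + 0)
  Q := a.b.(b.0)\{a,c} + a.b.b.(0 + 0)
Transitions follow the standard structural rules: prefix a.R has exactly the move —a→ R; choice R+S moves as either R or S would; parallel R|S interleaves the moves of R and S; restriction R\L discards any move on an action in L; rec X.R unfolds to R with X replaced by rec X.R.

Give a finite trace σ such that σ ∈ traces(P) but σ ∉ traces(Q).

Reachable graph of P (7 states):
  p0 = a.b.(b.0)\{a,c} + a.a.b.(0 + 0) :: —a→ p1, —a→ p2
  p1 = a.b.(0 + 0) :: —a→ p3
  p2 = b.(b.0)\{a,c} :: —b→ p4
  p3 = b.(0 + 0) :: —b→ p5
  p4 = (b.0)\{a,c} :: —b→ p6
  p5 = 0 + 0 :: ∅
  p6 = 0\{a,c} :: ∅
Reachable graph of Q (7 states):
  q0 = a.b.(b.0)\{a,c} + a.b.b.(0 + 0) :: —a→ q1, —a→ q2
  q1 = b.(b.0)\{a,c} :: —b→ q3
  q2 = b.b.(0 + 0) :: —b→ q4
  q3 = (b.0)\{a,c} :: —b→ q5
  q4 = b.(0 + 0) :: —b→ q6
  q5 = 0\{a,c} :: ∅
  q6 = 0 + 0 :: ∅
Executing aa from P (initial set {p0}):
  [1] a ⇒ {p1, p2}
  [2] a ⇒ {p3}
  — P admits the full trace.
Executing aa from Q (initial set {q0}):
  [1] a ⇒ {q1, q2}
  [2] a ⇒ ∅  — Q cannot continue

aa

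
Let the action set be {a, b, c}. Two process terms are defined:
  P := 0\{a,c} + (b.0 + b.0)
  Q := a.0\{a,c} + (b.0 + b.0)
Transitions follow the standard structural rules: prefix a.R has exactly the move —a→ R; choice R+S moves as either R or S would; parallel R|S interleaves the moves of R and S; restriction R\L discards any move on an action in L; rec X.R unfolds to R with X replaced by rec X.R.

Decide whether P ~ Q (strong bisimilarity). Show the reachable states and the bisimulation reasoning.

NO

P's transition system — 2 states:
  m0 = 0\{a,c} + (b.0 + b.0) has moves =b=> m1
  m1 = 0 has moves ·
Q's transition system — 3 states:
  n0 = a.0\{a,c} + (b.0 + b.0) has moves =a=> n1, =b=> n2
  n1 = 0\{a,c} has moves ·
  n2 = 0 has moves ·
Coarsest stable partition (strong bisimilarity classes):
  B0 = {m0}
  B1 = {m1, n1, n2}
  B2 = {n0}
m0 ∈ B0, n0 ∈ B2 → different blocks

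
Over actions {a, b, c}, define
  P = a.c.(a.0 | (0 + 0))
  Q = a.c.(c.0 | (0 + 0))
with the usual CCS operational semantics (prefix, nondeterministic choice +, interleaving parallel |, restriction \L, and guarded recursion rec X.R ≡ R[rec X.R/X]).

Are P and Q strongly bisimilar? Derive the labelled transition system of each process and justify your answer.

LTS(P): 4 reachable states
  p0 = a.c.(a.0 | (0 + 0)) has moves =a=> p1
  p1 = c.(a.0 | (0 + 0)) has moves =c=> p2
  p2 = a.0 | (0 + 0) has moves =a=> p3
  p3 = 0 | (0 + 0) has moves (no moves)
LTS(Q): 4 reachable states
  q0 = a.c.(c.0 | (0 + 0)) has moves =a=> q1
  q1 = c.(c.0 | (0 + 0)) has moves =c=> q2
  q2 = c.0 | (0 + 0) has moves =c=> q3
  q3 = 0 | (0 + 0) has moves (no moves)
Partition-refinement fixed point:
  B0 = {p0}
  B1 = {p1}
  B2 = {p2}
  B3 = {p3, q3}
  B4 = {q0}
  B5 = {q1}
  B6 = {q2}
p0 ∈ B0, q0 ∈ B4 → different blocks

not bisimilar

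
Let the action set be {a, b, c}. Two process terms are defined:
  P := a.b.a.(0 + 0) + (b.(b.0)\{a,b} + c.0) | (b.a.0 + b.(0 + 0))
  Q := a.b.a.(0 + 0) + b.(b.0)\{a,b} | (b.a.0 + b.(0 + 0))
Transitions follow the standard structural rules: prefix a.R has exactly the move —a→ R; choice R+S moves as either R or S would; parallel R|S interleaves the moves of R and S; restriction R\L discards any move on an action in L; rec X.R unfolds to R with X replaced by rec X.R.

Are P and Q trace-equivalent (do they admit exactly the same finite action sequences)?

NO — witness ⟨c⟩

LTS(P): 15 reachable states
  s0 = a.b.a.(0 + 0) + (b.(b.0)\{a,b} + c.0) | (b.a.0 + b.(0 + 0)) has moves =a=> s1, =b=> s2, =b=> s3, =b=> s4, =c=> s5
  s1 = b.a.(0 + 0) has moves =b=> s6
  s2 = (b.(b.0)\{a,b} + c.0) | (0 + 0) has moves =b=> s7, =c=> s8
  s3 = (b.(b.0)\{a,b} + c.0) | a.0 has moves =a=> s9, =b=> s10, =c=> s11
  s4 = (b.0)\{a,b} | (b.a.0 + b.(0 + 0)) has moves =b=> s10, =b=> s7
  s5 = 0 | (b.a.0 + b.(0 + 0)) has moves =b=> s11, =b=> s8
  s6 = a.(0 + 0) has moves =a=> s12
  s7 = (b.0)\{a,b} | (0 + 0) has moves stopped
  s8 = 0 | (0 + 0) has moves stopped
  s9 = (b.(b.0)\{a,b} + c.0) | 0 has moves =b=> s13, =c=> s14
  s10 = (b.0)\{a,b} | a.0 has moves =a=> s13
  s11 = 0 | a.0 has moves =a=> s14
  s12 = 0 + 0 has moves stopped
  s13 = (b.0)\{a,b} | 0 has moves stopped
  s14 = 0 | 0 has moves stopped
LTS(Q): 11 reachable states
  t0 = a.b.a.(0 + 0) + b.(b.0)\{a,b} | (b.a.0 + b.(0 + 0)) has moves =a=> t1, =b=> t2, =b=> t3, =b=> t4
  t1 = b.a.(0 + 0) has moves =b=> t5
  t2 = (b.0)\{a,b} | (b.a.0 + b.(0 + 0)) has moves =b=> t6, =b=> t7
  t3 = b.(b.0)\{a,b} | (0 + 0) has moves =b=> t6
  t4 = b.(b.0)\{a,b} | a.0 has moves =a=> t8, =b=> t7
  t5 = a.(0 + 0) has moves =a=> t9
  t6 = (b.0)\{a,b} | (0 + 0) has moves stopped
  t7 = (b.0)\{a,b} | a.0 has moves =a=> t10
  t8 = b.(b.0)\{a,b} | 0 has moves =b=> t10
  t9 = 0 + 0 has moves stopped
  t10 = (b.0)\{a,b} | 0 has moves stopped
Executing c from P (initial set {s0}):
  after c @ step 1: {s5}
  ✓ P
Executing c from Q (initial set {t0}):
  after c @ step 1: ∅  — Q cannot continue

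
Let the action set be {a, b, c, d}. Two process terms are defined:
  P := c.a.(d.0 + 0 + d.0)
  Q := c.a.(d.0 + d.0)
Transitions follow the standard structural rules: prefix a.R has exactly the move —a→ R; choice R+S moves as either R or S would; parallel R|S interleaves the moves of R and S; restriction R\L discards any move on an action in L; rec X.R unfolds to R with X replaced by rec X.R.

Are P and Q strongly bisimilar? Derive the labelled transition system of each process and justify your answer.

P's transition system — 4 states:
  s0 = c.a.(d.0 + 0 + d.0) → =c=> s1
  s1 = a.(d.0 + 0 + d.0) → =a=> s2
  s2 = d.0 + 0 + d.0 → =d=> s3
  s3 = 0 → ·
Q's transition system — 4 states:
  t0 = c.a.(d.0 + d.0) → =c=> t1
  t1 = a.(d.0 + d.0) → =a=> t2
  t2 = d.0 + d.0 → =d=> t3
  t3 = 0 → ·
Bisimilarity quotient blocks:
  B0 = {s0, t0}
  B1 = {s1, t1}
  B2 = {s2, t2}
  B3 = {s3, t3}
s0 ∈ B0, t0 ∈ B0 → same block

P ~ Q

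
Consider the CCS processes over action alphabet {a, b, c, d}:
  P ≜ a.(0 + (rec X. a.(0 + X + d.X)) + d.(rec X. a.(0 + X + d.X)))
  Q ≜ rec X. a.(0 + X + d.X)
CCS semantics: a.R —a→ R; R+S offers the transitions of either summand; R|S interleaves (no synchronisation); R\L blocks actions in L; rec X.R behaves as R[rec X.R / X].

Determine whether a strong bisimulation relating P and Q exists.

P ~ Q

P's transition system — 3 states:
  s0 = a.(0 + (rec X. a.(0 + X + d.X)) + d.(rec X. a.(0 + X + d.X))) has moves —a→ s1
  s1 = 0 + (rec X. a.(0 + X + d.X)) + d.(rec X. a.(0 + X + d.X)) has moves —a→ s1, —d→ s2
  s2 = rec X. a.(0 + X + d.X) has moves —a→ s1
Q's transition system — 2 states:
  t0 = rec X. a.(0 + X + d.X) has moves —a→ t1
  t1 = 0 + (rec X. a.(0 + X + d.X)) + d.(rec X. a.(0 + X + d.X)) has moves —a→ t1, —d→ t0
Coarsest stable partition (strong bisimilarity classes):
  B0 = {s0, s2, t0}
  B1 = {s1, t1}
s0 ∈ B0, t0 ∈ B0 → same block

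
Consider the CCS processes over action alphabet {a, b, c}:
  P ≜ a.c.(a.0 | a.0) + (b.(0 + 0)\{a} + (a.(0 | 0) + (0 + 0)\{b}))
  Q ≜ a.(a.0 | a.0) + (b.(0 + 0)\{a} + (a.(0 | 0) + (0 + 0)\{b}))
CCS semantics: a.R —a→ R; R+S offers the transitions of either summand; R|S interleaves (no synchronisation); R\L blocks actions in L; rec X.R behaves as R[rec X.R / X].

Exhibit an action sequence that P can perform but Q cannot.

ac

Reachable graph of P (7 states):
  p0 = a.c.(a.0 | a.0) + (b.(0 + 0)\{a} + (a.(0 | 0) + (0 + 0)\{b})) :: =a=> p1, =a=> p2, =b=> p3
  p1 = 0 | 0 :: ·
  p2 = c.(a.0 | a.0) :: =c=> p4
  p3 = (0 + 0)\{a} :: ·
  p4 = a.0 | a.0 :: =a=> p5, =a=> p6
  p5 = 0 | a.0 :: =a=> p1
  p6 = a.0 | 0 :: =a=> p1
Reachable graph of Q (6 states):
  q0 = a.(a.0 | a.0) + (b.(0 + 0)\{a} + (a.(0 | 0) + (0 + 0)\{b})) :: =a=> q1, =a=> q2, =b=> q3
  q1 = 0 | 0 :: ·
  q2 = a.0 | a.0 :: =a=> q4, =a=> q5
  q3 = (0 + 0)\{a} :: ·
  q4 = 0 | a.0 :: =a=> q1
  q5 = a.0 | 0 :: =a=> q1
Run σ = ⟨ac⟩ on P: start {p0}
  after a @ step 1: {p1, p2}
  after c @ step 2: {p4}
  — P admits the full trace.
Run σ = ⟨ac⟩ on Q: start {q0}
  after a @ step 1: {q1, q2}
  after c @ step 2: ∅  — Q cannot continue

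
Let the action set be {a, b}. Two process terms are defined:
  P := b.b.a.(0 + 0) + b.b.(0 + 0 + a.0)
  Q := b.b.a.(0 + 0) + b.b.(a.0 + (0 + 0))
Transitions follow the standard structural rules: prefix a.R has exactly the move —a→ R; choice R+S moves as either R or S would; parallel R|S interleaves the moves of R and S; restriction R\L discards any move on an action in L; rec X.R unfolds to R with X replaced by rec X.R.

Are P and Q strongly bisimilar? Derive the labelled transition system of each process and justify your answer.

LTS(P): 7 reachable states
  s0 = b.b.a.(0 + 0) + b.b.(0 + 0 + a.0) | —b→ s1, —b→ s2
  s1 = b.(0 + 0 + a.0) | —b→ s3
  s2 = b.a.(0 + 0) | —b→ s4
  s3 = 0 + 0 + a.0 | —a→ s5
  s4 = a.(0 + 0) | —a→ s6
  s5 = 0 | stopped
  s6 = 0 + 0 | stopped
LTS(Q): 7 reachable states
  t0 = b.b.a.(0 + 0) + b.b.(a.0 + (0 + 0)) | —b→ t1, —b→ t2
  t1 = b.(a.0 + (0 + 0)) | —b→ t3
  t2 = b.a.(0 + 0) | —b→ t4
  t3 = a.0 + (0 + 0) | —a→ t5
  t4 = a.(0 + 0) | —a→ t6
  t5 = 0 | stopped
  t6 = 0 + 0 | stopped
Partition-refinement fixed point:
  B0 = {s0, t0}
  B1 = {s1, s2, t1, t2}
  B2 = {s3, s4, t3, t4}
  B3 = {s5, s6, t5, t6}
s0 ∈ B0, t0 ∈ B0 → same block

bisimilar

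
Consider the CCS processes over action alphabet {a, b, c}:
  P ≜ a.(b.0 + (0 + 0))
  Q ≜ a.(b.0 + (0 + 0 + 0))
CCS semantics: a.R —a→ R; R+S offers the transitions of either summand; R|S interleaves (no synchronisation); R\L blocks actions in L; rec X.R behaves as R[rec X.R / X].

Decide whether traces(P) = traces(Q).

LTS(P): 3 reachable states
  s0 = a.(b.0 + (0 + 0)) :: ··a··> s1
  s1 = b.0 + (0 + 0) :: ··b··> s2
  s2 = 0 :: ·
LTS(Q): 3 reachable states
  t0 = a.(b.0 + (0 + 0 + 0)) :: ··a··> t1
  t1 = b.0 + (0 + 0 + 0) :: ··b··> t2
  t2 = 0 :: ·
Bisimilarity quotient blocks:
  B0 = {s0, t0}
  B1 = {s1, t1}
  B2 = {s2, t2}
s0 ∈ B0, t0 ∈ B0 → same block
Bisimilar ⇒ trace-equivalent.

traces(P) = traces(Q)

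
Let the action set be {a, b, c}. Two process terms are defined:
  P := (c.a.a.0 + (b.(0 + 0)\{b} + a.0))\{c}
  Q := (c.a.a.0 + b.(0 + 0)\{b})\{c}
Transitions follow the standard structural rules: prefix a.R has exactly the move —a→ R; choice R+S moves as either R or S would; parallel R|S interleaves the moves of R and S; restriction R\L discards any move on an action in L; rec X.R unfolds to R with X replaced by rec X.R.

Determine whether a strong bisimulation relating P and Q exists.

Reachable graph of P (3 states):
  p0 = (c.a.a.0 + (b.(0 + 0)\{b} + a.0))\{c} ⊢ —a→ p1, —b→ p2
  p1 = 0\{c} ⊢ deadlocked
  p2 = (0 + 0)\{b}\{c} ⊢ deadlocked
Reachable graph of Q (2 states):
  q0 = (c.a.a.0 + b.(0 + 0)\{b})\{c} ⊢ —b→ q1
  q1 = (0 + 0)\{b}\{c} ⊢ deadlocked
Partition-refinement fixed point:
  B0 = {p0}
  B1 = {p1, p2, q1}
  B2 = {q0}
p0 ∈ B0, q0 ∈ B2 → different blocks

P ≁ Q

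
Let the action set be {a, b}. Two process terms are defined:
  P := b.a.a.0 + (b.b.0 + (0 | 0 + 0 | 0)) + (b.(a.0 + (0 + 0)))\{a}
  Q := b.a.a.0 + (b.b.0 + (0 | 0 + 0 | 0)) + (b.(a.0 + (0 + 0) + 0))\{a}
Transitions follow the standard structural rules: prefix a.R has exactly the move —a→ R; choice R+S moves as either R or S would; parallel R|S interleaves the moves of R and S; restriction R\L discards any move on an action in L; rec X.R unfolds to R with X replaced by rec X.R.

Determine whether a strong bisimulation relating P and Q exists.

bisimilar

P's transition system — 6 states:
  p0 = b.a.a.0 + (b.b.0 + (0 | 0 + 0 | 0)) + (b.(a.0 + (0 + 0)))\{a} ⊢ -b-> p1, -b-> p2, -b-> p3
  p1 = (a.0 + (0 + 0))\{a} ⊢ ·
  p2 = a.a.0 ⊢ -a-> p4
  p3 = b.0 ⊢ -b-> p5
  p4 = a.0 ⊢ -a-> p5
  p5 = 0 ⊢ ·
Q's transition system — 6 states:
  q0 = b.a.a.0 + (b.b.0 + (0 | 0 + 0 | 0)) + (b.(a.0 + (0 + 0) + 0))\{a} ⊢ -b-> q1, -b-> q2, -b-> q3
  q1 = (a.0 + (0 + 0) + 0)\{a} ⊢ ·
  q2 = a.a.0 ⊢ -a-> q4
  q3 = b.0 ⊢ -b-> q5
  q4 = a.0 ⊢ -a-> q5
  q5 = 0 ⊢ ·
Partition-refinement fixed point:
  B0 = {p0, q0}
  B1 = {p1, p5, q1, q5}
  B2 = {p3, q3}
  B3 = {p2, q2}
  B4 = {p4, q4}
p0 ∈ B0, q0 ∈ B0 → same block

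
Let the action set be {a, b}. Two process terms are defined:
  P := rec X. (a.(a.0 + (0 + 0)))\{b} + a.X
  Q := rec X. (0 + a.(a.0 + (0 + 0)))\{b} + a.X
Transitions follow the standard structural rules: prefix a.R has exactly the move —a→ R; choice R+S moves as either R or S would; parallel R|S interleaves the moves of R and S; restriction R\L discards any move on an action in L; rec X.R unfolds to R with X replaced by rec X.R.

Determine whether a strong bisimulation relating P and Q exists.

bisimilar

LTS(P): 3 reachable states
  s0 = rec X. (a.(a.0 + (0 + 0)))\{b} + a.X :: =a=> s0, =a=> s1
  s1 = (a.0 + (0 + 0))\{b} :: =a=> s2
  s2 = 0\{b} :: ·
LTS(Q): 3 reachable states
  t0 = rec X. (0 + a.(a.0 + (0 + 0)))\{b} + a.X :: =a=> t0, =a=> t1
  t1 = (a.0 + (0 + 0))\{b} :: =a=> t2
  t2 = 0\{b} :: ·
Bisimilarity quotient blocks:
  B0 = {s0, t0}
  B1 = {s1, t1}
  B2 = {s2, t2}
s0 ∈ B0, t0 ∈ B0 → same block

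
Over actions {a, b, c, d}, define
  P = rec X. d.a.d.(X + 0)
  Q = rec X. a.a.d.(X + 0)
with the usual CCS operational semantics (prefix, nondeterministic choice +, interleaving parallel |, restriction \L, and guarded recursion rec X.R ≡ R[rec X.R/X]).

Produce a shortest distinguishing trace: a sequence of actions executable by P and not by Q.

Reachable graph of P (4 states):
  s0 = rec X. d.a.d.(X + 0) ⊢ =d=> s1
  s1 = a.d.((rec X. d.a.d.(X + 0)) + 0) ⊢ =a=> s2
  s2 = d.((rec X. d.a.d.(X + 0)) + 0) ⊢ =d=> s3
  s3 = (rec X. d.a.d.(X + 0)) + 0 ⊢ =d=> s1
Reachable graph of Q (4 states):
  t0 = rec X. a.a.d.(X + 0) ⊢ =a=> t1
  t1 = a.d.((rec X. a.a.d.(X + 0)) + 0) ⊢ =a=> t2
  t2 = d.((rec X. a.a.d.(X + 0)) + 0) ⊢ =d=> t3
  t3 = (rec X. a.a.d.(X + 0)) + 0 ⊢ =a=> t1
Trace ⟨d⟩ through P, begin at {s0}:
  [1] d ⇒ {s1}
  ✓ P
Trace ⟨d⟩ through Q, begin at {t0}:
  [1] d ⇒ ∅ (Q stuck)

d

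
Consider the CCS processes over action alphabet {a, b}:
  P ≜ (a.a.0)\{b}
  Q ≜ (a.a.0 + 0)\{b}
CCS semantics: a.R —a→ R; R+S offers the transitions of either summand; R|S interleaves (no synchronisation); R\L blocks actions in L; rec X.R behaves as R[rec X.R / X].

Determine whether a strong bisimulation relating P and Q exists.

bisimilar

LTS(P): 3 reachable states
  u0 = (a.a.0)\{b} → -a-> u1
  u1 = (a.0)\{b} → -a-> u2
  u2 = 0\{b} → (no moves)
LTS(Q): 3 reachable states
  v0 = (a.a.0 + 0)\{b} → -a-> v1
  v1 = (a.0)\{b} → -a-> v2
  v2 = 0\{b} → (no moves)
Bisimilarity quotient blocks:
  B0 = {u0, v0}
  B1 = {u1, v1}
  B2 = {u2, v2}
u0 ∈ B0, v0 ∈ B0 → same block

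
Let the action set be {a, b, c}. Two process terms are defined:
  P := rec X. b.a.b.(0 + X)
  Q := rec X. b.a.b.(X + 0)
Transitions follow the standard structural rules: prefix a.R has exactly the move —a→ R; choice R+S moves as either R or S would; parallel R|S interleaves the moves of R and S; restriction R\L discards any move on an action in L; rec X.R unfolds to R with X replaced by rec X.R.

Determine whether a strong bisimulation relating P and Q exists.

Reachable graph of P (4 states):
  s0 = rec X. b.a.b.(0 + X) | —b→ s1
  s1 = a.b.(0 + (rec X. b.a.b.(0 + X))) | —a→ s2
  s2 = b.(0 + (rec X. b.a.b.(0 + X))) | —b→ s3
  s3 = 0 + (rec X. b.a.b.(0 + X)) | —b→ s1
Reachable graph of Q (4 states):
  t0 = rec X. b.a.b.(X + 0) | —b→ t1
  t1 = a.b.((rec X. b.a.b.(X + 0)) + 0) | —a→ t2
  t2 = b.((rec X. b.a.b.(X + 0)) + 0) | —b→ t3
  t3 = (rec X. b.a.b.(X + 0)) + 0 | —b→ t1
Bisimilarity quotient blocks:
  B0 = {s0, s3, t0, t3}
  B1 = {s1, t1}
  B2 = {s2, t2}
s0 ∈ B0, t0 ∈ B0 → same block

bisimilar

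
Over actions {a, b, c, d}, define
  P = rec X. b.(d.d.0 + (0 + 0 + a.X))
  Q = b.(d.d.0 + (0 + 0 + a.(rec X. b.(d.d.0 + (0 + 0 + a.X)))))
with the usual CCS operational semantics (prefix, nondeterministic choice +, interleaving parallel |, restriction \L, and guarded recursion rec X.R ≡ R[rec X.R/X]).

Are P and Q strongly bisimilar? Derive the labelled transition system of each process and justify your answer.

P ~ Q

Reachable graph of P (4 states):
  u0 = rec X. b.(d.d.0 + (0 + 0 + a.X)) ⊢ ··b··> u1
  u1 = d.d.0 + (0 + 0 + a.(rec X. b.(d.d.0 + (0 + 0 + a.X)))) ⊢ ··a··> u0, ··d··> u2
  u2 = d.0 ⊢ ··d··> u3
  u3 = 0 ⊢ stopped
Reachable graph of Q (5 states):
  v0 = b.(d.d.0 + (0 + 0 + a.(rec X. b.(d.d.0 + (0 + 0 + a.X))))) ⊢ ··b··> v1
  v1 = d.d.0 + (0 + 0 + a.(rec X. b.(d.d.0 + (0 + 0 + a.X)))) ⊢ ··a··> v2, ··d··> v3
  v2 = rec X. b.(d.d.0 + (0 + 0 + a.X)) ⊢ ··b··> v1
  v3 = d.0 ⊢ ··d··> v4
  v4 = 0 ⊢ stopped
Bisimilarity quotient blocks:
  B0 = {u0, v0, v2}
  B1 = {u1, v1}
  B2 = {u2, v3}
  B3 = {u3, v4}
u0 ∈ B0, v0 ∈ B0 → same block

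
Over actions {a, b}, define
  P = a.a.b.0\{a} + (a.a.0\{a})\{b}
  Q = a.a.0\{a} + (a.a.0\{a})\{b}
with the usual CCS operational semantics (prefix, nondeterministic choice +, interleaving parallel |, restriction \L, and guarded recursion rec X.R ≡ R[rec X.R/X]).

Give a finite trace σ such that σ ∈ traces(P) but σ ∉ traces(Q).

P's transition system — 6 states:
  p0 = a.a.b.0\{a} + (a.a.0\{a})\{b} | -a-> p1, -a-> p2
  p1 = (a.0\{a})\{b} | -a-> p3
  p2 = a.b.0\{a} | -a-> p4
  p3 = 0\{a}\{b} | ·
  p4 = b.0\{a} | -b-> p5
  p5 = 0\{a} | ·
Q's transition system — 5 states:
  q0 = a.a.0\{a} + (a.a.0\{a})\{b} | -a-> q1, -a-> q2
  q1 = (a.0\{a})\{b} | -a-> q3
  q2 = a.0\{a} | -a-> q4
  q3 = 0\{a}\{b} | ·
  q4 = 0\{a} | ·
Trace ⟨aab⟩ through P, begin at {p0}:
  step 1 (a): {p1, p2}
  step 2 (a): {p3, p4}
  step 3 (b): {p5}
  ✓ P
Trace ⟨aab⟩ through Q, begin at {q0}:
  step 1 (a): {q1, q2}
  step 2 (a): {q3, q4}
  step 3 (b): no successor for Q

aab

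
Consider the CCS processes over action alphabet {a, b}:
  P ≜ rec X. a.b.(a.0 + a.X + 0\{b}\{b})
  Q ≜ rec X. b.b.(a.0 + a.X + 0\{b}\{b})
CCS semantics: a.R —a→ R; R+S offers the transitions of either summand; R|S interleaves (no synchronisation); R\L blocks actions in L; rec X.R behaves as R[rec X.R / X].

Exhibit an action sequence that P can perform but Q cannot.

P's transition system — 4 states:
  p0 = rec X. a.b.(a.0 + a.X + 0\{b}\{b}) → —a→ p1
  p1 = b.(a.0 + a.(rec X. a.b.(a.0 + a.X + 0\{b}\{b})) + 0\{b}\{b}) → —b→ p2
  p2 = a.0 + a.(rec X. a.b.(a.0 + a.X + 0\{b}\{b})) + 0\{b}\{b} → —a→ p0, —a→ p3
  p3 = 0 → (no moves)
Q's transition system — 4 states:
  q0 = rec X. b.b.(a.0 + a.X + 0\{b}\{b}) → —b→ q1
  q1 = b.(a.0 + a.(rec X. b.b.(a.0 + a.X + 0\{b}\{b})) + 0\{b}\{b}) → —b→ q2
  q2 = a.0 + a.(rec X. b.b.(a.0 + a.X + 0\{b}\{b})) + 0\{b}\{b} → —a→ q0, —a→ q3
  q3 = 0 → (no moves)
Executing a from P (initial set {p0}):
  [1] a ⇒ {p1}
  P completes σ.
Executing a from Q (initial set {q0}):
  [1] a ⇒ no successor for Q

a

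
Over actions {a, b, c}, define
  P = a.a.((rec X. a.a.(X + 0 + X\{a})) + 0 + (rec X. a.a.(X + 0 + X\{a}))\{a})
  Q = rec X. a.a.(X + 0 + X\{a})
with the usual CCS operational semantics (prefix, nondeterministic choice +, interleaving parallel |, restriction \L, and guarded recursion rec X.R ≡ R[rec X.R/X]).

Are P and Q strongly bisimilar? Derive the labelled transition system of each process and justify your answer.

bisimilar

P's transition system — 3 states:
  p0 = a.a.((rec X. a.a.(X + 0 + X\{a})) + 0 + (rec X. a.a.(X + 0 + X\{a}))\{a}) has moves =a=> p1
  p1 = a.((rec X. a.a.(X + 0 + X\{a})) + 0 + (rec X. a.a.(X + 0 + X\{a}))\{a}) has moves =a=> p2
  p2 = (rec X. a.a.(X + 0 + X\{a})) + 0 + (rec X. a.a.(X + 0 + X\{a}))\{a} has moves =a=> p1
Q's transition system — 3 states:
  q0 = rec X. a.a.(X + 0 + X\{a}) has moves =a=> q1
  q1 = a.((rec X. a.a.(X + 0 + X\{a})) + 0 + (rec X. a.a.(X + 0 + X\{a}))\{a}) has moves =a=> q2
  q2 = (rec X. a.a.(X + 0 + X\{a})) + 0 + (rec X. a.a.(X + 0 + X\{a}))\{a} has moves =a=> q1
Bisimilarity quotient blocks:
  B0 = {p0, p1, p2, q0, q1, q2}
p0 ∈ B0, q0 ∈ B0 → same block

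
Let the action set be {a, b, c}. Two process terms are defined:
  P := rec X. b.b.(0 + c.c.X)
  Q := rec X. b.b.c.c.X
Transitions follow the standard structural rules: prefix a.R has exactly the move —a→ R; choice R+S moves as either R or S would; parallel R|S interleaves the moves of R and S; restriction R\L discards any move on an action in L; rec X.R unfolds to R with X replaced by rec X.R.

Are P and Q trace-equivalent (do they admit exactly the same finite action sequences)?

LTS(P): 4 reachable states
  u0 = rec X. b.b.(0 + c.c.X) ⊢ —b→ u1
  u1 = b.(0 + c.c.(rec X. b.b.(0 + c.c.X))) ⊢ —b→ u2
  u2 = 0 + c.c.(rec X. b.b.(0 + c.c.X)) ⊢ —c→ u3
  u3 = c.(rec X. b.b.(0 + c.c.X)) ⊢ —c→ u0
LTS(Q): 4 reachable states
  v0 = rec X. b.b.c.c.X ⊢ —b→ v1
  v1 = b.c.c.(rec X. b.b.c.c.X) ⊢ —b→ v2
  v2 = c.c.(rec X. b.b.c.c.X) ⊢ —c→ v3
  v3 = c.(rec X. b.b.c.c.X) ⊢ —c→ v0
Coarsest stable partition (strong bisimilarity classes):
  B0 = {u0, v0}
  B1 = {u1, v1}
  B2 = {u2, v2}
  B3 = {u3, v3}
u0 ∈ B0, v0 ∈ B0 → same block
Bisimilar ⇒ trace-equivalent.

trace-equivalent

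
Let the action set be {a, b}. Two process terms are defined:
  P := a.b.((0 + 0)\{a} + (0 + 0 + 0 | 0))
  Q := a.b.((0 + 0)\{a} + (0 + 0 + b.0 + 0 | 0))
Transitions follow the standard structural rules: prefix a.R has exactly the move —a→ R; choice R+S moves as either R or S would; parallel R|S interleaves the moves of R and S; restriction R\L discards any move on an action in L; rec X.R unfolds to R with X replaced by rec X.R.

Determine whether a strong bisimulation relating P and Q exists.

NO

Reachable graph of P (3 states):
  s0 = a.b.((0 + 0)\{a} + (0 + 0 + 0 | 0)) | --a--▸ s1
  s1 = b.((0 + 0)\{a} + (0 + 0 + 0 | 0)) | --b--▸ s2
  s2 = (0 + 0)\{a} + (0 + 0 + 0 | 0) | stopped
Reachable graph of Q (4 states):
  t0 = a.b.((0 + 0)\{a} + (0 + 0 + b.0 + 0 | 0)) | --a--▸ t1
  t1 = b.((0 + 0)\{a} + (0 + 0 + b.0 + 0 | 0)) | --b--▸ t2
  t2 = (0 + 0)\{a} + (0 + 0 + b.0 + 0 | 0) | --b--▸ t3
  t3 = 0 | stopped
Partition-refinement fixed point:
  B0 = {s0}
  B1 = {s1, t2}
  B2 = {s2, t3}
  B3 = {t0}
  B4 = {t1}
s0 ∈ B0, t0 ∈ B3 → different blocks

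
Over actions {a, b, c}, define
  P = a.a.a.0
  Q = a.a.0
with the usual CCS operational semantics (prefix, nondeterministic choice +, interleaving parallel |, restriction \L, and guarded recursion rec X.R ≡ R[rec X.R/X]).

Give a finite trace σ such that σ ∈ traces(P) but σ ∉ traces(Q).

P's transition system — 4 states:
  u0 = a.a.a.0 | -a-> u1
  u1 = a.a.0 | -a-> u2
  u2 = a.0 | -a-> u3
  u3 = 0 | (no moves)
Q's transition system — 3 states:
  v0 = a.a.0 | -a-> v1
  v1 = a.0 | -a-> v2
  v2 = 0 | (no moves)
Run σ = ⟨aaa⟩ on P: start {u0}
  [1] a ⇒ {u1}
  [2] a ⇒ {u2}
  [3] a ⇒ {u3}
  — P admits the full trace.
Run σ = ⟨aaa⟩ on Q: start {v0}
  [1] a ⇒ {v1}
  [2] a ⇒ {v2}
  [3] a ⇒ ∅ (Q stuck)

aaa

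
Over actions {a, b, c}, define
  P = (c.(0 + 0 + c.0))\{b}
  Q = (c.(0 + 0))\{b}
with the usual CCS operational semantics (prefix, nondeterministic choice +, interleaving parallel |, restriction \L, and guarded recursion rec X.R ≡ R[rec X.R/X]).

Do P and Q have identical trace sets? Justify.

NO — witness ⟨cc⟩

P's transition system — 3 states:
  p0 = (c.(0 + 0 + c.0))\{b} :: —c→ p1
  p1 = (0 + 0 + c.0)\{b} :: —c→ p2
  p2 = 0\{b} :: (no moves)
Q's transition system — 2 states:
  q0 = (c.(0 + 0))\{b} :: —c→ q1
  q1 = (0 + 0)\{b} :: (no moves)
Trace ⟨cc⟩ through P, begin at {p0}:
  after c @ step 1: {p1}
  after c @ step 2: {p2}
  ✓ P
Trace ⟨cc⟩ through Q, begin at {q0}:
  after c @ step 1: {q1}
  after c @ step 2: ∅  — Q cannot continue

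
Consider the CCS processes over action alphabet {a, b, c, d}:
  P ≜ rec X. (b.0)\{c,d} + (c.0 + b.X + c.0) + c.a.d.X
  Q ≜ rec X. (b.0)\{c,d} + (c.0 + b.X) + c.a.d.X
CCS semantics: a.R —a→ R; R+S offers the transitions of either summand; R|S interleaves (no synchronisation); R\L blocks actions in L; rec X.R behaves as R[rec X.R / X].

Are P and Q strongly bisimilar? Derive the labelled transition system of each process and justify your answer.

P ~ Q

LTS(P): 5 reachable states
  u0 = rec X. (b.0)\{c,d} + (c.0 + b.X + c.0) + c.a.d.X → —b→ u0, —b→ u1, —c→ u2, —c→ u3
  u1 = 0\{c,d} → stopped
  u2 = 0 → stopped
  u3 = a.d.(rec X. (b.0)\{c,d} + (c.0 + b.X + c.0) + c.a.d.X) → —a→ u4
  u4 = d.(rec X. (b.0)\{c,d} + (c.0 + b.X + c.0) + c.a.d.X) → —d→ u0
LTS(Q): 5 reachable states
  v0 = rec X. (b.0)\{c,d} + (c.0 + b.X) + c.a.d.X → —b→ v0, —b→ v1, —c→ v2, —c→ v3
  v1 = 0\{c,d} → stopped
  v2 = 0 → stopped
  v3 = a.d.(rec X. (b.0)\{c,d} + (c.0 + b.X) + c.a.d.X) → —a→ v4
  v4 = d.(rec X. (b.0)\{c,d} + (c.0 + b.X) + c.a.d.X) → —d→ v0
Coarsest stable partition (strong bisimilarity classes):
  B0 = {u0, v0}
  B1 = {u1, u2, v1, v2}
  B2 = {u3, v3}
  B3 = {u4, v4}
u0 ∈ B0, v0 ∈ B0 → same block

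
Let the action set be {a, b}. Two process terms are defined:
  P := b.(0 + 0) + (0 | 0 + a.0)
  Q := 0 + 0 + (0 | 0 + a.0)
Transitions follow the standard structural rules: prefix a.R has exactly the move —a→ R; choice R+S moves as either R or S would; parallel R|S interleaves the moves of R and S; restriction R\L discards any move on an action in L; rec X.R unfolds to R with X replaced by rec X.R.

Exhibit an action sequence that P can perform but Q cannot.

b

LTS(P): 3 reachable states
  s0 = b.(0 + 0) + (0 | 0 + a.0) | ··a··> s1, ··b··> s2
  s1 = 0 | (no moves)
  s2 = 0 + 0 | (no moves)
LTS(Q): 2 reachable states
  t0 = 0 + 0 + (0 | 0 + a.0) | ··a··> t1
  t1 = 0 | (no moves)
Executing b from P (initial set {s0}):
  after b @ step 1: {s2}
  — P admits the full trace.
Executing b from Q (initial set {t0}):
  after b @ step 1: ∅  — Q cannot continue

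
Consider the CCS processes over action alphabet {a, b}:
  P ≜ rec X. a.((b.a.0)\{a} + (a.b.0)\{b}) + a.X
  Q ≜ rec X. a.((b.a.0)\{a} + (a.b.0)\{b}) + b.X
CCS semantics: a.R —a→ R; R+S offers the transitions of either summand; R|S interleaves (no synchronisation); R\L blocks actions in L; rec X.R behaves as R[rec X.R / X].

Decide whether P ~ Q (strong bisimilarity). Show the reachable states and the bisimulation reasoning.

LTS(P): 4 reachable states
  m0 = rec X. a.((b.a.0)\{a} + (a.b.0)\{b}) + a.X ⊢ =a=> m0, =a=> m1
  m1 = (b.a.0)\{a} + (a.b.0)\{b} ⊢ =a=> m2, =b=> m3
  m2 = (b.0)\{b} ⊢ ∅
  m3 = (a.0)\{a} ⊢ ∅
LTS(Q): 4 reachable states
  n0 = rec X. a.((b.a.0)\{a} + (a.b.0)\{b}) + b.X ⊢ =a=> n1, =b=> n0
  n1 = (b.a.0)\{a} + (a.b.0)\{b} ⊢ =a=> n2, =b=> n3
  n2 = (b.0)\{b} ⊢ ∅
  n3 = (a.0)\{a} ⊢ ∅
Bisimilarity quotient blocks:
  B0 = {m0}
  B1 = {m1, n1}
  B2 = {m2, m3, n2, n3}
  B3 = {n0}
m0 ∈ B0, n0 ∈ B3 → different blocks

NO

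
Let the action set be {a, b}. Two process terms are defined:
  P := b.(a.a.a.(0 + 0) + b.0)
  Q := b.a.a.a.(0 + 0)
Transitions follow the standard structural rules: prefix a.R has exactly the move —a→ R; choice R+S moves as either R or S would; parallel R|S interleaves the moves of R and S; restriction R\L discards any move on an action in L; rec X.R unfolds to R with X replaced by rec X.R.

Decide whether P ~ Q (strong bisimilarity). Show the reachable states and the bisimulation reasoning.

P's transition system — 6 states:
  p0 = b.(a.a.a.(0 + 0) + b.0) has moves --b--▸ p1
  p1 = a.a.a.(0 + 0) + b.0 has moves --a--▸ p2, --b--▸ p3
  p2 = a.a.(0 + 0) has moves --a--▸ p4
  p3 = 0 has moves stopped
  p4 = a.(0 + 0) has moves --a--▸ p5
  p5 = 0 + 0 has moves stopped
Q's transition system — 5 states:
  q0 = b.a.a.a.(0 + 0) has moves --b--▸ q1
  q1 = a.a.a.(0 + 0) has moves --a--▸ q2
  q2 = a.a.(0 + 0) has moves --a--▸ q3
  q3 = a.(0 + 0) has moves --a--▸ q4
  q4 = 0 + 0 has moves stopped
Coarsest stable partition (strong bisimilarity classes):
  B0 = {p0}
  B1 = {p1}
  B2 = {p2, q2}
  B3 = {p4, q3}
  B4 = {p3, p5, q4}
  B5 = {q0}
  B6 = {q1}
p0 ∈ B0, q0 ∈ B5 → different blocks

NO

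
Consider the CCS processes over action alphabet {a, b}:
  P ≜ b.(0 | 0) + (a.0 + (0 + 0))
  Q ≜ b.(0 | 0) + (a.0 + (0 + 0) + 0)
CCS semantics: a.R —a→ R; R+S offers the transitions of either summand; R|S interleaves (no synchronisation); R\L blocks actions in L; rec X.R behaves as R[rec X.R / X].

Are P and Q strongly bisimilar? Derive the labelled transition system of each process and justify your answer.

YES

Reachable graph of P (3 states):
  s0 = b.(0 | 0) + (a.0 + (0 + 0)) :: ··a··> s1, ··b··> s2
  s1 = 0 :: ·
  s2 = 0 | 0 :: ·
Reachable graph of Q (3 states):
  t0 = b.(0 | 0) + (a.0 + (0 + 0) + 0) :: ··a··> t1, ··b··> t2
  t1 = 0 :: ·
  t2 = 0 | 0 :: ·
Partition-refinement fixed point:
  B0 = {s0, t0}
  B1 = {s1, s2, t1, t2}
s0 ∈ B0, t0 ∈ B0 → same block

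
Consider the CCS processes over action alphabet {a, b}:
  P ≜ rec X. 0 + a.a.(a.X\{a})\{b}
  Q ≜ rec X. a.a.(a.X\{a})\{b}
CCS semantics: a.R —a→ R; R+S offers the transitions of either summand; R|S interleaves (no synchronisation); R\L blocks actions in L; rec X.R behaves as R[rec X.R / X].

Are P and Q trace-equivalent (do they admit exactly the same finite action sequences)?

LTS(P): 4 reachable states
  s0 = rec X. 0 + a.a.(a.X\{a})\{b} ⊢ -a-> s1
  s1 = a.(a.(rec X. 0 + a.a.(a.X\{a})\{b})\{a})\{b} ⊢ -a-> s2
  s2 = (a.(rec X. 0 + a.a.(a.X\{a})\{b})\{a})\{b} ⊢ -a-> s3
  s3 = (rec X. 0 + a.a.(a.X\{a})\{b})\{a}\{b} ⊢ stopped
LTS(Q): 4 reachable states
  t0 = rec X. a.a.(a.X\{a})\{b} ⊢ -a-> t1
  t1 = a.(a.(rec X. a.a.(a.X\{a})\{b})\{a})\{b} ⊢ -a-> t2
  t2 = (a.(rec X. a.a.(a.X\{a})\{b})\{a})\{b} ⊢ -a-> t3
  t3 = (rec X. a.a.(a.X\{a})\{b})\{a}\{b} ⊢ stopped
Bisimilarity quotient blocks:
  B0 = {s0, t0}
  B1 = {s1, t1}
  B2 = {s2, t2}
  B3 = {s3, t3}
s0 ∈ B0, t0 ∈ B0 → same block
Bisimilar ⇒ trace-equivalent.

YES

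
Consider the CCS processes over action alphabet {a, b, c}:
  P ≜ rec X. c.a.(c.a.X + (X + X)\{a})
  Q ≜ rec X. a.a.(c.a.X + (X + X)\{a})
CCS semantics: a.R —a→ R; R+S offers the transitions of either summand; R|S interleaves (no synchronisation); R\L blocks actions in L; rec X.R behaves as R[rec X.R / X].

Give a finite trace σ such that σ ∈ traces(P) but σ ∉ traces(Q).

P's transition system — 5 states:
  s0 = rec X. c.a.(c.a.X + (X + X)\{a}) | --c--▸ s1
  s1 = a.(c.a.(rec X. c.a.(c.a.X + (X + X)\{a})) + ((rec X. c.a.(c.a.X + (X + X)\{a})) + (rec X. c.a.(c.a.X + (X + X)\{a})))\{a}) | --a--▸ s2
  s2 = c.a.(rec X. c.a.(c.a.X + (X + X)\{a})) + ((rec X. c.a.(c.a.X + (X + X)\{a})) + (rec X. c.a.(c.a.X + (X + X)\{a})))\{a} | --c--▸ s3, --c--▸ s4
  s3 = (a.(c.a.(rec X. c.a.(c.a.X + (X + X)\{a})) + ((rec X. c.a.(c.a.X + (X + X)\{a})) + (rec X. c.a.(c.a.X + (X + X)\{a})))\{a}))\{a} | stopped
  s4 = a.(rec X. c.a.(c.a.X + (X + X)\{a})) | --a--▸ s0
Q's transition system — 4 states:
  t0 = rec X. a.a.(c.a.X + (X + X)\{a}) | --a--▸ t1
  t1 = a.(c.a.(rec X. a.a.(c.a.X + (X + X)\{a})) + ((rec X. a.a.(c.a.X + (X + X)\{a})) + (rec X. a.a.(c.a.X + (X + X)\{a})))\{a}) | --a--▸ t2
  t2 = c.a.(rec X. a.a.(c.a.X + (X + X)\{a})) + ((rec X. a.a.(c.a.X + (X + X)\{a})) + (rec X. a.a.(c.a.X + (X + X)\{a})))\{a} | --c--▸ t3
  t3 = a.(rec X. a.a.(c.a.X + (X + X)\{a})) | --a--▸ t0
Run σ = ⟨c⟩ on P: start {s0}
  step 1 (c): {s1}
  ✓ P
Run σ = ⟨c⟩ on Q: start {t0}
  step 1 (c): ∅ (Q stuck)

c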